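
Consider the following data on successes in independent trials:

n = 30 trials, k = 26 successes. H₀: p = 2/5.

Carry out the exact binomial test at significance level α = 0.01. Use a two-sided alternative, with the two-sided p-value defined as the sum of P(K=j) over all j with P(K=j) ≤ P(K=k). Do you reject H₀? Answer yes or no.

Exact binomial: n=30, k=26, p₀=2/5=0.4000
P(X=j) = C(n,j)·p₀^j·(1−p₀)^(n−j); p = Σ P(X=j) over j with P(X=j) ≤ P(X=26)
p-value (two-sided) = 0.00000
At α=0.01: p < α → reject H₀

reject H₀: yes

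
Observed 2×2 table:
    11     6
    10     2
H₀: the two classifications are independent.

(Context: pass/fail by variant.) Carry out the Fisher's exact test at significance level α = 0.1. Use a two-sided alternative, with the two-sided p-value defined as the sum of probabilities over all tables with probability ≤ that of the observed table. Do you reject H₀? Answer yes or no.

Margins: r₁=17, r₂=12, c₁=21, c₂=8, n=29
p_obs = C(17,11)·C(12,10)/C(29,21); sum pmf over tables with pmf ≤ p_obs
p-value (two-sided) = 0.40835
At α=0.1: p ≥ α → fail to reject H₀

reject H₀: no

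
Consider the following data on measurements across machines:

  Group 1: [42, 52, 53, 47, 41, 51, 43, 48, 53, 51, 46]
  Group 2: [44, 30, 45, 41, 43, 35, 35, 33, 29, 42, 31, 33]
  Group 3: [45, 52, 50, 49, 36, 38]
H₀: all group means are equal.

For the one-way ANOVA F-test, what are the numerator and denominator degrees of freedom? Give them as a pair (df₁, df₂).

degrees of freedom = [2, 26]

k = 3 groups, N = 29 total
df = (k−1, N−k) = (3−1, 29−3) = (2, 26)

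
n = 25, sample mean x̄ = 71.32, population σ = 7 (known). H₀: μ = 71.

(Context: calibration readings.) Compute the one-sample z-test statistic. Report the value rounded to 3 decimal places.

test statistic = 0.229

SE = σ/√n = 7/√25 = 1.4000
z = (x̄−μ₀)/SE = (71.32−71)/1.4000 = 0.2286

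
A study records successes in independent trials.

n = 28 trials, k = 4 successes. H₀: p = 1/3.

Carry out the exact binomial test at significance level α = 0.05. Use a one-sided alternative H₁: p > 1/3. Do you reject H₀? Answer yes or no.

reject H₀: no

Exact binomial: n=28, k=4, p₀=1/3=0.3333
P(X≥4) from Σ C(n,i)·p₀^i·(1−p₀)^(n−i)
p-value (one-sided, H₁ greater) = 0.99391
At α=0.05: p ≥ α → fail to reject H₀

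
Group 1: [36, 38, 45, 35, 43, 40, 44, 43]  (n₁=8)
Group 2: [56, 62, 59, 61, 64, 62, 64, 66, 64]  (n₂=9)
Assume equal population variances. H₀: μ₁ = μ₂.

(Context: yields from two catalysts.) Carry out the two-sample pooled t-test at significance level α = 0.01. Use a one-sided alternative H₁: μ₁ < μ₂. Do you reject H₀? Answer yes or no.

reject H₀: yes

x̄₁=40.500, s₁=3.817, n₁=8
x̄₂=62.000, s₂=3.041, n₂=9
s_p² = [7·3.817² + 8·3.041²]/15 = 11.7333
SE = √(s_p²·(1/8+1/9)) = 1.6644
t = (40.500−62.000)/1.6644 = -12.9172
df = 15
p-value (one-sided, H₁ less) = 0.00000
At α=0.01: p < α → reject H₀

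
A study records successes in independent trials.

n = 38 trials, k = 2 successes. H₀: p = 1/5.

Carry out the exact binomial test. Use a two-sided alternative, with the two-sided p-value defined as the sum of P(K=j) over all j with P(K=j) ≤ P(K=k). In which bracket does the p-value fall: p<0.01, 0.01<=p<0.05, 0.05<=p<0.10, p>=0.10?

Exact binomial: n=38, k=2, p₀=1/5=0.2000
P(X=j) = C(n,j)·p₀^j·(1−p₀)^(n−j); p = Σ P(X=j) over j with P(X=j) ≤ P(X=2)
p-value (two-sided) = 0.02334
→ bracket: 0.01<=p<0.05

p-value bracket: 0.01<=p<0.05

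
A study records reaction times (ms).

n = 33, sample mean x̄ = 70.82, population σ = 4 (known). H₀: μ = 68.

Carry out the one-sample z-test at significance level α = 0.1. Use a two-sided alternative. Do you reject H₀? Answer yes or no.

reject H₀: yes

SE = σ/√n = 4/√33 = 0.6963
z = (x̄−μ₀)/SE = (70.82−68)/0.6963 = 4.0499
p-value (two-sided) = 0.00005
At α=0.1: p < α → reject H₀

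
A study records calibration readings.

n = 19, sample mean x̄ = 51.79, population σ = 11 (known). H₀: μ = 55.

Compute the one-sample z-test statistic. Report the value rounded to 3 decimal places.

test statistic = -1.272

SE = σ/√n = 11/√19 = 2.5236
z = (x̄−μ₀)/SE = (51.79−55)/2.5236 = -1.2720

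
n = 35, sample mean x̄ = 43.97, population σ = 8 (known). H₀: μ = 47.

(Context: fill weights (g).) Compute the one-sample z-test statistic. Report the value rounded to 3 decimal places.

SE = σ/√n = 8/√35 = 1.3522
z = (x̄−μ₀)/SE = (43.97−47)/1.3522 = -2.2407

test statistic = -2.241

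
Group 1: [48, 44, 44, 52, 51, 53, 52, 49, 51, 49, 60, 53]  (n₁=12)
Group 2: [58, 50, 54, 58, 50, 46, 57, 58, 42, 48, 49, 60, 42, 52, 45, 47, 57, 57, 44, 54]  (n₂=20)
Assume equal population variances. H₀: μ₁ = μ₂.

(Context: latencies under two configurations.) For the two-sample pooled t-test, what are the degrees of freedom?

df = n₁ + n₂ − 2 = 12 + 20 − 2 = 30

degrees of freedom = 30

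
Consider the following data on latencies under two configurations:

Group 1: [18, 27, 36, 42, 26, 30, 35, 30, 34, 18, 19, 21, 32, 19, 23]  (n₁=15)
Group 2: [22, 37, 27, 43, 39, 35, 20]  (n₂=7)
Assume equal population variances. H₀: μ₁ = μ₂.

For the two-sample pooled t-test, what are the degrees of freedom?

degrees of freedom = 20

df = n₁ + n₂ − 2 = 15 + 7 − 2 = 20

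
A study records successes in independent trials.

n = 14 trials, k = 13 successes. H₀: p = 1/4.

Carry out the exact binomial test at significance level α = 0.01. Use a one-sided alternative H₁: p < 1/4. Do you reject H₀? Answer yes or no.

Exact binomial: n=14, k=13, p₀=1/4=0.2500
P(X≤13) from Σ C(n,i)·p₀^i·(1−p₀)^(n−i)
p-value (one-sided, H₁ less) = 1.00000
At α=0.01: p ≥ α → fail to reject H₀

reject H₀: no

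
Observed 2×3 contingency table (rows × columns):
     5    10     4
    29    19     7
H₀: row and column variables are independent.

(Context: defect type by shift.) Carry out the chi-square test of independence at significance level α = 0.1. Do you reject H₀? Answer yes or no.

reject H₀: no

Row totals [19, 55], col totals [34, 29, 11], n=74
χ² = (5−8.73)²/8.73 + (10−7.45)²/7.45 + (4−2.82)²/2.82 + (29−25.27)²/25.27 + (19−21.55)²/21.55 + (7−8.18)²/8.18 = 3.9812
df = 2
p-value (upper-tail) = 0.13662
At α=0.1: p ≥ α → fail to reject H₀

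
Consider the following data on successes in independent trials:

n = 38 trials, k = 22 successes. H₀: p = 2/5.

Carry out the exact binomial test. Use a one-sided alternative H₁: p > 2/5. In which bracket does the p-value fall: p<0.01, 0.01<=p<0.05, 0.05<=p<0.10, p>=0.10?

Exact binomial: n=38, k=22, p₀=2/5=0.4000
P(X≥22) from Σ C(n,i)·p₀^i·(1−p₀)^(n−i)
p-value (one-sided, H₁ greater) = 0.01946
→ bracket: 0.01<=p<0.05

p-value bracket: 0.01<=p<0.05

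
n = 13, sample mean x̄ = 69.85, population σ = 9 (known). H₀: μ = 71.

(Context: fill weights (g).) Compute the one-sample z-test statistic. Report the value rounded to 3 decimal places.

SE = σ/√n = 9/√13 = 2.4962
z = (x̄−μ₀)/SE = (69.85−71)/2.4962 = -0.4607

test statistic = -0.461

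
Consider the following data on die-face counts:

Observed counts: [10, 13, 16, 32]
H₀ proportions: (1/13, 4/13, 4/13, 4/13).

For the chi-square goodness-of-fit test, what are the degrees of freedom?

degrees of freedom = 3

df = k − 1 = 4 − 1 = 3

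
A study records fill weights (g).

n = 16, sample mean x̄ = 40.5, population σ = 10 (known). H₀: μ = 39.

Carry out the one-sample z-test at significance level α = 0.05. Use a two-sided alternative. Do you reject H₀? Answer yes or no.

SE = σ/√n = 10/√16 = 2.5000
z = (x̄−μ₀)/SE = (40.5−39)/2.5000 = 0.6000
p-value (two-sided) = 0.54851
At α=0.05: p ≥ α → fail to reject H₀

reject H₀: no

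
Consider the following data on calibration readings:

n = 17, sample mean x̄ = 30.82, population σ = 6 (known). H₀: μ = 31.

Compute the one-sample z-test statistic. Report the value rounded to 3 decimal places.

SE = σ/√n = 6/√17 = 1.4552
z = (x̄−μ₀)/SE = (30.82−31)/1.4552 = -0.1237

test statistic = -0.124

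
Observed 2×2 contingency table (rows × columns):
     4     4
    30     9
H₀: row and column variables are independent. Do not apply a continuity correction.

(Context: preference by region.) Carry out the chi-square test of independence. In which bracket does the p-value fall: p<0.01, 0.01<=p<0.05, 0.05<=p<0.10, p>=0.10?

Row totals [8, 39], col totals [34, 13], n=47
χ² = (4−5.79)²/5.79 + (4−2.21)²/2.21 + (30−28.21)²/28.21 + (9−10.79)²/10.79 = 2.4048
df = 1
p-value (upper-tail) = 0.12096
→ bracket: p>=0.10

p-value bracket: p>=0.10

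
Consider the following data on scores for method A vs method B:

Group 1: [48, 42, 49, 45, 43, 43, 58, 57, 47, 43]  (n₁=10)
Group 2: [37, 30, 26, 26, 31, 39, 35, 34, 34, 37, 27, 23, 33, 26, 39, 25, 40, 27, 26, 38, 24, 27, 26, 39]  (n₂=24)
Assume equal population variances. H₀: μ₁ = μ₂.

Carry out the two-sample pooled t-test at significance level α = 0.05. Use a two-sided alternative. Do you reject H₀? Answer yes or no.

x̄₁=47.500, s₁=5.778, n₁=10
x̄₂=31.208, s₂=5.725, n₂=24
s_p² = [9·5.778² + 23·5.725²]/32 = 32.9518
SE = √(s_p²·(1/10+1/24)) = 2.1606
t = (47.500−31.208)/2.1606 = 7.5404
df = 32
p-value (two-sided) = 0.00000
At α=0.05: p < α → reject H₀

reject H₀: yes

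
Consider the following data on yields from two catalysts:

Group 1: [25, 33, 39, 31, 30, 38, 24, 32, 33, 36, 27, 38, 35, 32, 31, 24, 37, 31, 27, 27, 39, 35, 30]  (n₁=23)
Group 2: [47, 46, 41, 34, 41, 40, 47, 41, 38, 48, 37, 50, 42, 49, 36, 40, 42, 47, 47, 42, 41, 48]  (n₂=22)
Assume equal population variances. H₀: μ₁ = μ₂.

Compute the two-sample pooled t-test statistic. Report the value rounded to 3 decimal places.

x̄₁=31.913, s₁=4.738, n₁=23
x̄₂=42.909, s₂=4.556, n₂=22
s_p² = [22·4.738² + 21·4.556²]/43 = 21.6196
SE = √(s_p²·(1/23+1/22)) = 1.3866
t = (31.913−42.909)/1.3866 = -7.9302
df = 43

test statistic = -7.930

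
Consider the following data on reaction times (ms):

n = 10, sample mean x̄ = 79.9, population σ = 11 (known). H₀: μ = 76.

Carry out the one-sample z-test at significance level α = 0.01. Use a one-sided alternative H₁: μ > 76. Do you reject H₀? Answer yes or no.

SE = σ/√n = 11/√10 = 3.4785
z = (x̄−μ₀)/SE = (79.9−76)/3.4785 = 1.1212
p-value (one-sided, H₁ greater) = 0.13111
At α=0.01: p ≥ α → fail to reject H₀

reject H₀: no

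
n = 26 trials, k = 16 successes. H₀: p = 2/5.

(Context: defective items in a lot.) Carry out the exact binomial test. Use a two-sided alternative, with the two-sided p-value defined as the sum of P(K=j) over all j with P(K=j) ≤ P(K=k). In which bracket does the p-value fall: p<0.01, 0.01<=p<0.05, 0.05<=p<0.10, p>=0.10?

Exact binomial: n=26, k=16, p₀=2/5=0.4000
P(X=j) = C(n,j)·p₀^j·(1−p₀)^(n−j); p = Σ P(X=j) over j with P(X=j) ≤ P(X=16)
p-value (two-sided) = 0.02829
→ bracket: 0.01<=p<0.05

p-value bracket: 0.01<=p<0.05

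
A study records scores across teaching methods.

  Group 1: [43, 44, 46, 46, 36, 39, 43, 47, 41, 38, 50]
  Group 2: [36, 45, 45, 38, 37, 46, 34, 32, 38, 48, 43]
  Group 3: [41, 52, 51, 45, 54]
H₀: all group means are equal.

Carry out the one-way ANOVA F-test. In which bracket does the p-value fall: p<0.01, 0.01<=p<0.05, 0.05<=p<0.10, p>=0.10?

Group means [43.00, 40.18, 48.60], grand mean 42.889
SSB = Σnᵢ(x̄ᵢ−x̄)² = 243.830; SSW = ΣΣ(x−x̄ᵢ)² = 586.836
MSB = 243.830/2 = 121.9152; MSW = 586.836/24 = 24.4515
F = MSB/MSW = 4.9860
df = (2, 24)
p-value (upper-tail) = 0.01546
→ bracket: 0.01<=p<0.05

p-value bracket: 0.01<=p<0.05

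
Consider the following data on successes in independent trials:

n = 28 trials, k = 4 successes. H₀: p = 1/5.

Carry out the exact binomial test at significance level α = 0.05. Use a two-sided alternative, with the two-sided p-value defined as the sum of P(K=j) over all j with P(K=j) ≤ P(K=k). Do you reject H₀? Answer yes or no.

reject H₀: no

Exact binomial: n=28, k=4, p₀=1/5=0.2000
P(X=j) = C(n,j)·p₀^j·(1−p₀)^(n−j); p = Σ P(X=j) over j with P(X=j) ≤ P(X=4)
p-value (two-sided) = 0.63644
At α=0.05: p ≥ α → fail to reject H₀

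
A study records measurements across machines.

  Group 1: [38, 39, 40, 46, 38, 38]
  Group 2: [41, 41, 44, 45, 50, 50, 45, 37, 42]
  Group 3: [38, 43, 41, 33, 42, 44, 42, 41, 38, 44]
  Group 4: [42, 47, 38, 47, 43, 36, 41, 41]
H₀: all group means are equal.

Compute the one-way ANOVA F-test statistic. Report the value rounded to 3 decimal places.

Group means [39.83, 43.89, 40.60, 41.88], grand mean 41.667
SSB = Σnᵢ(x̄ᵢ−x̄)² = 76.336; SSW = ΣΣ(x−x̄ᵢ)² = 402.997
MSB = 76.336/3 = 25.4454; MSW = 402.997/29 = 13.8965
F = MSB/MSW = 1.8311
df = (3, 29)

test statistic = 1.831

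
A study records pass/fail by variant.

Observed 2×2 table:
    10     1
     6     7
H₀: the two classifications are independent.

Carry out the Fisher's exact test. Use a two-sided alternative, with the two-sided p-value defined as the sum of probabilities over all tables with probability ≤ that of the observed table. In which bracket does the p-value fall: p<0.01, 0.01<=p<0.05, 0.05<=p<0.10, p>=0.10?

Margins: r₁=11, r₂=13, c₁=16, c₂=8, n=24
p_obs = C(11,10)·C(13,6)/C(24,16); sum pmf over tables with pmf ≤ p_obs
p-value (two-sided) = 0.03347
→ bracket: 0.01<=p<0.05

p-value bracket: 0.01<=p<0.05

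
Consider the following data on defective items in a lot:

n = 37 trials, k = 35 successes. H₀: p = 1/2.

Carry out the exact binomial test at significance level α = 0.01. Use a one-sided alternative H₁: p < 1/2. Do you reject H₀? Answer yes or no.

Exact binomial: n=37, k=35, p₀=1/2=0.5000
P(X≤35) from Σ C(n,i)·p₀^i·(1−p₀)^(n−i)
p-value (one-sided, H₁ less) = 1.00000
At α=0.01: p ≥ α → fail to reject H₀

reject H₀: no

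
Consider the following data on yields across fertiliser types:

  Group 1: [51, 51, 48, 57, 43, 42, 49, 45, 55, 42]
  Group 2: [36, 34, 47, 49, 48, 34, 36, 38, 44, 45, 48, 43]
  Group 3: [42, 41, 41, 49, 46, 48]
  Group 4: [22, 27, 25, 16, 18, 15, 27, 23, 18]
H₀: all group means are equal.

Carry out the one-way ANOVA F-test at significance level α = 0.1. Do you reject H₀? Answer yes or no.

reject H₀: yes

Group means [48.30, 41.83, 44.50, 21.22], grand mean 39.000
SSB = Σnᵢ(x̄ᵢ−x̄)² = 3987.178; SSW = ΣΣ(x−x̄ᵢ)² = 866.822
MSB = 3987.178/3 = 1329.0593; MSW = 866.822/33 = 26.2673
F = MSB/MSW = 50.5974
df = (3, 33)
p-value (upper-tail) = 0.00000
At α=0.1: p < α → reject H₀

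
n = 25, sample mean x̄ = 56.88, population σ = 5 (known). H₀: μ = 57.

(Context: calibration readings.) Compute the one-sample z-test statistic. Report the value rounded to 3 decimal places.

test statistic = -0.120

SE = σ/√n = 5/√25 = 1.0000
z = (x̄−μ₀)/SE = (56.88−57)/1.0000 = -0.1200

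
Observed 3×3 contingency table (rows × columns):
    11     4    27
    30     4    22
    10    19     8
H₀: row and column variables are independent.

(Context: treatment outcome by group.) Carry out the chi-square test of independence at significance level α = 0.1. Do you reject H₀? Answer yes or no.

reject H₀: yes

Row totals [42, 56, 37], col totals [51, 27, 57], n=135
χ² = (11−15.87)²/15.87 + (4−8.40)²/8.40 + (27−17.73)²/17.73 + (30−21.16)²/21.16 + (4−11.20)²/11.20 + (22−23.64)²/23.64 + (10−13.98)²/13.98 + (19−7.40)²/7.40 + (8−15.62)²/15.62 = 40.1151
df = 4
p-value (upper-tail) = 0.00000
At α=0.1: p < α → reject H₀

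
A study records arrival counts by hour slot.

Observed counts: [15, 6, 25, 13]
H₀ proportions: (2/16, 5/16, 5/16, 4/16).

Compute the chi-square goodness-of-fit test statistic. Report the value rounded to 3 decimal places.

test statistic = 18.817

n = 59; E_i = n·p_i = [7.38, 18.44, 18.44, 14.75]
χ² = (15−7.38)²/7.38 + (6−18.44)²/18.44 + (25−18.44)²/18.44 + (13−14.75)²/14.75 = 18.8169
df = 3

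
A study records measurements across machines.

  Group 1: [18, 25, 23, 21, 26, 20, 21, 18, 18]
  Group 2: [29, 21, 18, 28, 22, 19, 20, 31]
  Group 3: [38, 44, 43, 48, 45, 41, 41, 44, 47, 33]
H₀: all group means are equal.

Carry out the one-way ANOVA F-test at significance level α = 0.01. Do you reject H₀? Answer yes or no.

Group means [21.11, 23.50, 42.40], grand mean 29.704
SSB = Σnᵢ(x̄ᵢ−x̄)² = 2584.341; SSW = ΣΣ(x−x̄ᵢ)² = 427.289
MSB = 2584.341/2 = 1292.1704; MSW = 427.289/24 = 17.8037
F = MSB/MSW = 72.5787
df = (2, 24)
p-value (upper-tail) = 0.00000
At α=0.01: p < α → reject H₀

reject H₀: yes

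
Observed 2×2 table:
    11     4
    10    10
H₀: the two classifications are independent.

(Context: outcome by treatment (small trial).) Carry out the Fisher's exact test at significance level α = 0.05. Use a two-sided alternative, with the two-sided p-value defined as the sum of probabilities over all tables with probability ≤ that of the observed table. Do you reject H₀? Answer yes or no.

Margins: r₁=15, r₂=20, c₁=21, c₂=14, n=35
p_obs = C(15,11)·C(20,10)/C(35,21); sum pmf over tables with pmf ≤ p_obs
p-value (two-sided) = 0.29580
At α=0.05: p ≥ α → fail to reject H₀

reject H₀: no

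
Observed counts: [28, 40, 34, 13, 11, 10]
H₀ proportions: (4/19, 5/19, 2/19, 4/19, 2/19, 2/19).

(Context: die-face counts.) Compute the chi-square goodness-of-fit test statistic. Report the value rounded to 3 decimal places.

n = 136; E_i = n·p_i = [28.63, 35.79, 14.32, 28.63, 14.32, 14.32]
χ² = (28−28.63)²/28.63 + (40−35.79)²/35.79 + (34−14.32)²/14.32 + (13−28.63)²/28.63 + (11−14.32)²/14.32 + (10−14.32)²/14.32 = 38.1783
df = 5

test statistic = 38.178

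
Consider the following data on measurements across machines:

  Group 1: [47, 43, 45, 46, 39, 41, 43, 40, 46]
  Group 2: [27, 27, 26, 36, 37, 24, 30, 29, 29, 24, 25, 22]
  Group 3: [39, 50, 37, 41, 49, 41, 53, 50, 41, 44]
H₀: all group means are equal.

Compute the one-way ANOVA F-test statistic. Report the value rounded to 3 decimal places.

test statistic = 45.580

Group means [43.33, 28.00, 44.50], grand mean 37.774
SSB = Σnᵢ(x̄ᵢ−x̄)² = 1876.919; SSW = ΣΣ(x−x̄ᵢ)² = 576.500
MSB = 1876.919/2 = 938.4597; MSW = 576.500/28 = 20.5893
F = MSB/MSW = 45.5800
df = (2, 28)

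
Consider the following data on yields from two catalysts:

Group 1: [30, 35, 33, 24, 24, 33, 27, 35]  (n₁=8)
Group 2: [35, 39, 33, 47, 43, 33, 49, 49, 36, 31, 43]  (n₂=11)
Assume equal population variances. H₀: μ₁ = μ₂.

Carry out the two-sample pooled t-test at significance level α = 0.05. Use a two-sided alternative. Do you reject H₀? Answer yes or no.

reject H₀: yes

x̄₁=30.125, s₁=4.612, n₁=8
x̄₂=39.818, s₂=6.705, n₂=11
s_p² = [7·4.612² + 10·6.705²]/17 = 35.2066
SE = √(s_p²·(1/8+1/11)) = 2.7571
t = (30.125−39.818)/2.7571 = -3.5158
df = 17
p-value (two-sided) = 0.00265
At α=0.05: p < α → reject H₀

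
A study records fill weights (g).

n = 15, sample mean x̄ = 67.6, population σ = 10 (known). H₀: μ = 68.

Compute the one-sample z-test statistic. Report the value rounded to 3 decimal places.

test statistic = -0.155

SE = σ/√n = 10/√15 = 2.5820
z = (x̄−μ₀)/SE = (67.6−68)/2.5820 = -0.1549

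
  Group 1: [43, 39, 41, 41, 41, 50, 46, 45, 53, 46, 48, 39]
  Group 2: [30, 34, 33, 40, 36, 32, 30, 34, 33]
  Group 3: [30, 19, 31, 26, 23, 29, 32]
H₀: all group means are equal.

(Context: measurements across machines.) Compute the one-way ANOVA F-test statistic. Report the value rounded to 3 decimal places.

Group means [44.33, 33.56, 27.14], grand mean 36.571
SSB = Σnᵢ(x̄ᵢ−x̄)² = 1427.111; SSW = ΣΣ(x−x̄ᵢ)² = 429.746
MSB = 1427.111/2 = 713.5556; MSW = 429.746/25 = 17.1898
F = MSB/MSW = 41.5103
df = (2, 25)

test statistic = 41.510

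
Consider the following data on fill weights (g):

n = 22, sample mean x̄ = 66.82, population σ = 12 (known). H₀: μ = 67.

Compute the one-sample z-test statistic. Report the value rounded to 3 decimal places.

SE = σ/√n = 12/√22 = 2.5584
z = (x̄−μ₀)/SE = (66.82−67)/2.5584 = -0.0704

test statistic = -0.070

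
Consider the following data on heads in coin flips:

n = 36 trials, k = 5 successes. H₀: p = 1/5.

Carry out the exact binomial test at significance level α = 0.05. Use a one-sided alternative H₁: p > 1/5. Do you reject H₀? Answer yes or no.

Exact binomial: n=36, k=5, p₀=1/5=0.2000
P(X≥5) from Σ C(n,i)·p₀^i·(1−p₀)^(n−i)
p-value (one-sided, H₁ greater) = 0.87310
At α=0.05: p ≥ α → fail to reject H₀

reject H₀: no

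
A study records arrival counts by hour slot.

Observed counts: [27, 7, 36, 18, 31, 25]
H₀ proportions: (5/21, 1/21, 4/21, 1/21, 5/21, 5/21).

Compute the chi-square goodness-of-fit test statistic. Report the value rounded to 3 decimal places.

test statistic = 25.167

n = 144; E_i = n·p_i = [34.29, 6.86, 27.43, 6.86, 34.29, 34.29]
χ² = (27−34.29)²/34.29 + (7−6.86)²/6.86 + (36−27.43)²/27.43 + (18−6.86)²/6.86 + (31−34.29)²/34.29 + (25−34.29)²/34.29 = 25.1667
df = 5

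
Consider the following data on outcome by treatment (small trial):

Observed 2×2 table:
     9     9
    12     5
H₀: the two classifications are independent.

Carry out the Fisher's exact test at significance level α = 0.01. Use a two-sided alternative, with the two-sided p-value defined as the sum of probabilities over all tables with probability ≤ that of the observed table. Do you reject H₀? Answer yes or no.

Margins: r₁=18, r₂=17, c₁=21, c₂=14, n=35
p_obs = C(18,9)·C(17,12)/C(35,21); sum pmf over tables with pmf ≤ p_obs
p-value (two-sided) = 0.30527
At α=0.01: p ≥ α → fail to reject H₀

reject H₀: no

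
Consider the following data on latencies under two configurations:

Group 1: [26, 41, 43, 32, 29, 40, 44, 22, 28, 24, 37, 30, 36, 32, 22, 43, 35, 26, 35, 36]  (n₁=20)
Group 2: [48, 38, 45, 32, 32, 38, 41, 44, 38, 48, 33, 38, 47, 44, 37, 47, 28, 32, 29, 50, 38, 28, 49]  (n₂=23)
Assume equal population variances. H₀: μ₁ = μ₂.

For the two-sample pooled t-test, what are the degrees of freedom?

df = n₁ + n₂ − 2 = 20 + 23 − 2 = 41

degrees of freedom = 41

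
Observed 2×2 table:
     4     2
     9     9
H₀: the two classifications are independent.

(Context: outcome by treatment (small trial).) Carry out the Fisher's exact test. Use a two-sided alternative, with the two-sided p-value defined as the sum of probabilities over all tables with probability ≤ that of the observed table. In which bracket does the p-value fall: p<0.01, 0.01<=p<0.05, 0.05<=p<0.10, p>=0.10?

Margins: r₁=6, r₂=18, c₁=13, c₂=11, n=24
p_obs = C(6,4)·C(18,9)/C(24,13); sum pmf over tables with pmf ≤ p_obs
p-value (two-sided) = 0.64940
→ bracket: p>=0.10

p-value bracket: p>=0.10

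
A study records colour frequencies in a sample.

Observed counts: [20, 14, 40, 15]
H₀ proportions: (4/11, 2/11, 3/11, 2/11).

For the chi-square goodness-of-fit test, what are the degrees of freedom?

df = k − 1 = 4 − 1 = 3

degrees of freedom = 3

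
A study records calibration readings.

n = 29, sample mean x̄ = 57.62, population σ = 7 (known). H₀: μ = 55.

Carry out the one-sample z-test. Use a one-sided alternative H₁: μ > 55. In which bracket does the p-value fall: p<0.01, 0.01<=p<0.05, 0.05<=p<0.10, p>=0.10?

SE = σ/√n = 7/√29 = 1.2999
z = (x̄−μ₀)/SE = (57.62−55)/1.2999 = 2.0156
p-value (one-sided, H₁ greater) = 0.02192
→ bracket: 0.01<=p<0.05

p-value bracket: 0.01<=p<0.05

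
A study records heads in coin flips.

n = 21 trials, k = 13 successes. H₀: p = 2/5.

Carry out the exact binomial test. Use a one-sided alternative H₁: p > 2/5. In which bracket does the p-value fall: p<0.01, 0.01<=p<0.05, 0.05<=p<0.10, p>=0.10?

p-value bracket: 0.01<=p<0.05

Exact binomial: n=21, k=13, p₀=2/5=0.4000
P(X≥13) from Σ C(n,i)·p₀^i·(1−p₀)^(n−i)
p-value (one-sided, H₁ greater) = 0.03523
→ bracket: 0.01<=p<0.05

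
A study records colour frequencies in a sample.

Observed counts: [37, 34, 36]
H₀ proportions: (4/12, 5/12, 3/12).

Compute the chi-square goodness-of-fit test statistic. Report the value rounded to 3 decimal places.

n = 107; E_i = n·p_i = [35.67, 44.58, 26.75]
χ² = (37−35.67)²/35.67 + (34−44.58)²/44.58 + (36−26.75)²/26.75 = 5.7607
df = 2

test statistic = 5.761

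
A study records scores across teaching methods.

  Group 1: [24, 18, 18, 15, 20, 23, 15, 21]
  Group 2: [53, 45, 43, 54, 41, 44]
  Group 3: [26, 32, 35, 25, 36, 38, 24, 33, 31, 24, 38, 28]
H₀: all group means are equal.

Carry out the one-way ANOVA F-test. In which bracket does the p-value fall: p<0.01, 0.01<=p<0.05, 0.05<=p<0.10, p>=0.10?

Group means [19.25, 46.67, 30.83], grand mean 30.923
SSB = Σnᵢ(x̄ᵢ−x̄)² = 2577.346; SSW = ΣΣ(x−x̄ᵢ)² = 540.500
MSB = 2577.346/2 = 1288.6731; MSW = 540.500/23 = 23.5000
F = MSB/MSW = 54.8372
df = (2, 23)
p-value (upper-tail) = 0.00000
→ bracket: p<0.01

p-value bracket: p<0.01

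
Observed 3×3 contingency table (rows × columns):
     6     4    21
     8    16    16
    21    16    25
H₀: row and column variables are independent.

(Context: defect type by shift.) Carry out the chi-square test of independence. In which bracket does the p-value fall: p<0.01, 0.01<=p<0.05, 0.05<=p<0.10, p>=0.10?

Row totals [31, 40, 62], col totals [35, 36, 62], n=133
χ² = (6−8.16)²/8.16 + (4−8.39)²/8.39 + (21−14.45)²/14.45 + (8−10.53)²/10.53 + (16−10.83)²/10.83 + (16−18.65)²/18.65 + (21−16.32)²/16.32 + (16−16.78)²/16.78 + (25−28.90)²/28.90 = 11.1980
df = 4
p-value (upper-tail) = 0.02443
→ bracket: 0.01<=p<0.05

p-value bracket: 0.01<=p<0.05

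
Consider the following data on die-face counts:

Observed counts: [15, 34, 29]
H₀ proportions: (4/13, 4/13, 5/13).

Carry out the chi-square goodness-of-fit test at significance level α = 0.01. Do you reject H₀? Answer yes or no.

n = 78; E_i = n·p_i = [24.00, 24.00, 30.00]
χ² = (15−24.00)²/24.00 + (34−24.00)²/24.00 + (29−30.00)²/30.00 = 7.5750
df = 2
p-value (upper-tail) = 0.02265
At α=0.01: p ≥ α → fail to reject H₀

reject H₀: no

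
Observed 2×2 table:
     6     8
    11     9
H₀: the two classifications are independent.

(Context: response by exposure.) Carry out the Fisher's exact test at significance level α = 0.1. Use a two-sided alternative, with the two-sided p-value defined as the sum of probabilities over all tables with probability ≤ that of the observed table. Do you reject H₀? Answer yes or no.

Margins: r₁=14, r₂=20, c₁=17, c₂=17, n=34
p_obs = C(14,6)·C(20,11)/C(34,17); sum pmf over tables with pmf ≤ p_obs
p-value (two-sided) = 0.72828
At α=0.1: p ≥ α → fail to reject H₀

reject H₀: no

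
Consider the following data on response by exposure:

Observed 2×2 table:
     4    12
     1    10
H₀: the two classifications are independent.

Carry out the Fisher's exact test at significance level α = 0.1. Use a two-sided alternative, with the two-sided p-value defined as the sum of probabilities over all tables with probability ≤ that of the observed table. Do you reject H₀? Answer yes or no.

reject H₀: no

Margins: r₁=16, r₂=11, c₁=5, c₂=22, n=27
p_obs = C(16,4)·C(11,1)/C(27,5); sum pmf over tables with pmf ≤ p_obs
p-value (two-sided) = 0.61848
At α=0.1: p ≥ α → fail to reject H₀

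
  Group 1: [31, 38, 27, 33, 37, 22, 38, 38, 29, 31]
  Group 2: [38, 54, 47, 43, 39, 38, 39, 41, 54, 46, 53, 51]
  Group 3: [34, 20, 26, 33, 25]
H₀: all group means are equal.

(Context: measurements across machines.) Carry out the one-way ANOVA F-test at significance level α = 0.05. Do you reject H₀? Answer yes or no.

Group means [32.40, 45.25, 27.60], grand mean 37.222
SSB = Σnᵢ(x̄ᵢ−x̄)² = 1468.817; SSW = ΣΣ(x−x̄ᵢ)² = 861.850
MSB = 1468.817/2 = 734.4083; MSW = 861.850/24 = 35.9104
F = MSB/MSW = 20.4511
df = (2, 24)
p-value (upper-tail) = 0.00001
At α=0.05: p < α → reject H₀

reject H₀: yes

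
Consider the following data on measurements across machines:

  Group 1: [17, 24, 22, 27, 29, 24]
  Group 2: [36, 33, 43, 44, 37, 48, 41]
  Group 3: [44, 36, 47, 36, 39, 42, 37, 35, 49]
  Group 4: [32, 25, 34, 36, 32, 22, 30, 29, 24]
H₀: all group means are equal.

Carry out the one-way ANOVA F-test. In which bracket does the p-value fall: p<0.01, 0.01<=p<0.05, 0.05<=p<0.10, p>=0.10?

p-value bracket: p<0.01

Group means [23.83, 40.29, 40.56, 29.33], grand mean 34.000
SSB = Σnᵢ(x̄ᵢ−x̄)² = 1479.516; SSW = ΣΣ(x−x̄ᵢ)² = 646.484
MSB = 1479.516/3 = 493.1720; MSW = 646.484/27 = 23.9439
F = MSB/MSW = 20.5970
df = (3, 27)
p-value (upper-tail) = 0.00000
→ bracket: p<0.01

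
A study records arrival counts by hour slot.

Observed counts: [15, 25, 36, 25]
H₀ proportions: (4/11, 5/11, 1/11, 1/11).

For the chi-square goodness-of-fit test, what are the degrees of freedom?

df = k − 1 = 4 − 1 = 3

degrees of freedom = 3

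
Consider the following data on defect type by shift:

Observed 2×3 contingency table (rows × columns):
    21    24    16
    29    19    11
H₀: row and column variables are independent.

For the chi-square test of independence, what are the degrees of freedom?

degrees of freedom = 2

df = (r−1)(c−1) = (2−1)·(3−1) = 2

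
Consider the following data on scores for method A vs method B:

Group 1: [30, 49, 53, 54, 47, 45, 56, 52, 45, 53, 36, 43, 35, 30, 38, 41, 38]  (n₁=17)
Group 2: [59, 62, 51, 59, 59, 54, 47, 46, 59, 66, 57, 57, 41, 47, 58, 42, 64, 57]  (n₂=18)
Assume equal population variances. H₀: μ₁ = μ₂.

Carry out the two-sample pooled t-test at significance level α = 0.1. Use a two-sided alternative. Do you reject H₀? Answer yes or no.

x̄₁=43.824, s₁=8.383, n₁=17
x̄₂=54.722, s₂=7.379, n₂=18
s_p² = [16·8.383² + 17·7.379²]/33 = 62.1237
SE = √(s_p²·(1/17+1/18)) = 2.6656
t = (43.824−54.722)/2.6656 = -4.0886
df = 33
p-value (two-sided) = 0.00026
At α=0.1: p < α → reject H₀

reject H₀: yes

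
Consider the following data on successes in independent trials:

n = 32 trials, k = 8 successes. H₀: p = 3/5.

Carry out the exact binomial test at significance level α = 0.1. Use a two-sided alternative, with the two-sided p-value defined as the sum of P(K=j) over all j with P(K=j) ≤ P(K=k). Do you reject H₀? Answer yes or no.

reject H₀: yes

Exact binomial: n=32, k=8, p₀=3/5=0.6000
P(X=j) = C(n,j)·p₀^j·(1−p₀)^(n−j); p = Σ P(X=j) over j with P(X=j) ≤ P(X=8)
p-value (two-sided) = 0.00008
At α=0.1: p < α → reject H₀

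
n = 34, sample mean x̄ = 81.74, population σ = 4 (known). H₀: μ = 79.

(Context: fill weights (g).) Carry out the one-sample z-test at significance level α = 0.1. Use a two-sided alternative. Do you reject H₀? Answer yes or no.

reject H₀: yes

SE = σ/√n = 4/√34 = 0.6860
z = (x̄−μ₀)/SE = (81.74−79)/0.6860 = 3.9942
p-value (two-sided) = 0.00006
At α=0.1: p < α → reject H₀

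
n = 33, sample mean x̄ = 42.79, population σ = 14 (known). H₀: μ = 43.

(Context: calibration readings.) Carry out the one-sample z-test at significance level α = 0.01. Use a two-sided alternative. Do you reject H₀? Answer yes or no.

SE = σ/√n = 14/√33 = 2.4371
z = (x̄−μ₀)/SE = (42.79−43)/2.4371 = -0.0862
p-value (two-sided) = 0.93133
At α=0.01: p ≥ α → fail to reject H₀

reject H₀: no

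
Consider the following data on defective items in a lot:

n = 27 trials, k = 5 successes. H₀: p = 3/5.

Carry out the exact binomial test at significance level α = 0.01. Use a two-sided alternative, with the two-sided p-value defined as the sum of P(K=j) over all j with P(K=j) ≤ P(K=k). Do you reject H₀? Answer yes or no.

reject H₀: yes

Exact binomial: n=27, k=5, p₀=3/5=0.6000
P(X=j) = C(n,j)·p₀^j·(1−p₀)^(n−j); p = Σ P(X=j) over j with P(X=j) ≤ P(X=5)
p-value (two-sided) = 0.00001
At α=0.01: p < α → reject H₀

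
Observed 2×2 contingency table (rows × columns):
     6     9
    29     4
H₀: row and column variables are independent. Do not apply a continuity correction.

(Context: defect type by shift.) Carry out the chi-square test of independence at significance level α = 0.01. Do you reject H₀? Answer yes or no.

Row totals [15, 33], col totals [35, 13], n=48
χ² = (6−10.94)²/10.94 + (9−4.06)²/4.06 + (29−24.06)²/24.06 + (4−8.94)²/8.94 = 11.9707
df = 1
p-value (upper-tail) = 0.00054
At α=0.01: p < α → reject H₀

reject H₀: yes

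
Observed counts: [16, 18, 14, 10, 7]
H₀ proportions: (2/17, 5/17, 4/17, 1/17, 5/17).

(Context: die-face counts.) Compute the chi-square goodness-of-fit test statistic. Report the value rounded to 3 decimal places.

n = 65; E_i = n·p_i = [7.65, 19.12, 15.29, 3.82, 19.12]
χ² = (16−7.65)²/7.65 + (18−19.12)²/19.12 + (14−15.29)²/15.29 + (10−3.82)²/3.82 + (7−19.12)²/19.12 = 26.9569
df = 4

test statistic = 26.957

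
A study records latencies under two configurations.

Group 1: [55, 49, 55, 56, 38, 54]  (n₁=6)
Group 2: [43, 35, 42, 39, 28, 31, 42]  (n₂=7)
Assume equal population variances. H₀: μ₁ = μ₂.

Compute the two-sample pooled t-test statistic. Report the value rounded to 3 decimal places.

test statistic = 3.942

x̄₁=51.167, s₁=6.911, n₁=6
x̄₂=37.143, s₂=5.928, n₂=7
s_p² = [5·6.911² + 6·5.928²]/11 = 40.8810
SE = √(s_p²·(1/6+1/7)) = 3.5572
t = (51.167−37.143)/3.5572 = 3.9424
df = 11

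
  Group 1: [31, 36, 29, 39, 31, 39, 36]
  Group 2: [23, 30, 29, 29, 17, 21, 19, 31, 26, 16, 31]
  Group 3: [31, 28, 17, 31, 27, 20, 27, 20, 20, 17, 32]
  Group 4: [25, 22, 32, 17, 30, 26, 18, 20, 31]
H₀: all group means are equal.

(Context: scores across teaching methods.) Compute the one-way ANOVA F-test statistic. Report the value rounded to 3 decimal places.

test statistic = 6.087

Group means [34.43, 24.73, 24.55, 24.56], grand mean 26.421
SSB = Σnᵢ(x̄ᵢ−x̄)² = 550.418; SSW = ΣΣ(x−x̄ᵢ)² = 1024.846
MSB = 550.418/3 = 183.4725; MSW = 1024.846/34 = 30.1425
F = MSB/MSW = 6.0868
df = (3, 34)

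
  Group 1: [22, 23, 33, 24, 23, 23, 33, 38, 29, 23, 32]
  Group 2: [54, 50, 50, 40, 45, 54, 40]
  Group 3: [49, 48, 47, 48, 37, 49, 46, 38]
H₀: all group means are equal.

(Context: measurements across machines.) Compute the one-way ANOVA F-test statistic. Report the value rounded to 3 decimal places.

Group means [27.55, 47.57, 45.25], grand mean 38.385
SSB = Σnᵢ(x̄ᵢ−x̄)² = 2260.212; SSW = ΣΣ(x−x̄ᵢ)² = 699.942
MSB = 2260.212/2 = 1130.1061; MSW = 699.942/23 = 30.4322
F = MSB/MSW = 37.1352
df = (2, 23)

test statistic = 37.135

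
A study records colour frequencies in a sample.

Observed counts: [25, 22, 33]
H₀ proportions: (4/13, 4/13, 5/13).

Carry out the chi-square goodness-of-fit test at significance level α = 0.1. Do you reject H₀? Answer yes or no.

reject H₀: no

n = 80; E_i = n·p_i = [24.62, 24.62, 30.77]
χ² = (25−24.62)²/24.62 + (22−24.62)²/24.62 + (33−30.77)²/30.77 = 0.4456
df = 2
p-value (upper-tail) = 0.80026
At α=0.1: p ≥ α → fail to reject H₀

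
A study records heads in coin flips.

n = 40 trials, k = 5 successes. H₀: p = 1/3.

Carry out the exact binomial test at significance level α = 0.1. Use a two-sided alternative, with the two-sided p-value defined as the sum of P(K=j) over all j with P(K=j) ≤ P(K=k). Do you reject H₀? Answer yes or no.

reject H₀: yes

Exact binomial: n=40, k=5, p₀=1/3=0.3333
P(X=j) = C(n,j)·p₀^j·(1−p₀)^(n−j); p = Σ P(X=j) over j with P(X=j) ≤ P(X=5)
p-value (two-sided) = 0.00395
At α=0.1: p < α → reject H₀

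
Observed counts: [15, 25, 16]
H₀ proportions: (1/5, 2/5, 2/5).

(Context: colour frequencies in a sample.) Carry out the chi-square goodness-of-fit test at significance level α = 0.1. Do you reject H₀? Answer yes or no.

reject H₀: no

n = 56; E_i = n·p_i = [11.20, 22.40, 22.40]
χ² = (15−11.20)²/11.20 + (25−22.40)²/22.40 + (16−22.40)²/22.40 = 3.4196
df = 2
p-value (upper-tail) = 0.18090
At α=0.1: p ≥ α → fail to reject H₀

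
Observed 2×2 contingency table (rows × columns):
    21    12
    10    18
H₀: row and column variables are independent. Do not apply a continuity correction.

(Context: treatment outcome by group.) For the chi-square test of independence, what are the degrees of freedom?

df = (r−1)(c−1) = (2−1)·(2−1) = 1

degrees of freedom = 1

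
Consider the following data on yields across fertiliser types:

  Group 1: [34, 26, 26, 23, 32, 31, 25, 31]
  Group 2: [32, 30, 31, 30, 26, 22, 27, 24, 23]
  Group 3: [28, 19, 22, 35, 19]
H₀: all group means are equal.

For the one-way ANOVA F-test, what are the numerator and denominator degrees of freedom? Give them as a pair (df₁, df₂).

k = 3 groups, N = 22 total
df = (k−1, N−k) = (3−1, 22−3) = (2, 19)

degrees of freedom = [2, 19]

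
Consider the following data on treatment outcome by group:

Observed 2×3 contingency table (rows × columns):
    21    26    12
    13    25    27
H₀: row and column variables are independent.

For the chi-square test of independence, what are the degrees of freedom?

df = (r−1)(c−1) = (2−1)·(3−1) = 2

degrees of freedom = 2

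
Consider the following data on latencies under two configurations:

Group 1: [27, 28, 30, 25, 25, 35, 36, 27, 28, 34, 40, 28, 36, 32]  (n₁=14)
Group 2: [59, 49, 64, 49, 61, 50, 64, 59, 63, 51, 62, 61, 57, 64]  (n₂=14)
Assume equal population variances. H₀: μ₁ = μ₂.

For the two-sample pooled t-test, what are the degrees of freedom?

degrees of freedom = 26

df = n₁ + n₂ − 2 = 14 + 14 − 2 = 26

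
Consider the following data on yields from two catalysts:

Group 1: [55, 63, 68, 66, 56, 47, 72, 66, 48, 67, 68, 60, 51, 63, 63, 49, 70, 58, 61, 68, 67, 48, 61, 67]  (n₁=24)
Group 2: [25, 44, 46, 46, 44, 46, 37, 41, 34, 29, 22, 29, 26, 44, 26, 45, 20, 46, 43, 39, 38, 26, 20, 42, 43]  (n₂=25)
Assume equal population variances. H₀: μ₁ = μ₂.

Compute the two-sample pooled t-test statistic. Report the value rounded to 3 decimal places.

x̄₁=60.917, s₁=7.712, n₁=24
x̄₂=36.040, s₂=9.303, n₂=25
s_p² = [23·7.712² + 24·9.303²]/47 = 73.2935
SE = √(s_p²·(1/24+1/25)) = 2.4466
t = (60.917−36.040)/2.4466 = 10.1680
df = 47

test statistic = 10.168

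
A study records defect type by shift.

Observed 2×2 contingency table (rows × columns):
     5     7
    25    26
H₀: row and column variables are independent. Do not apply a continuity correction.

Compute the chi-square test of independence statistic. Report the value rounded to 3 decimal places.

Row totals [12, 51], col totals [30, 33], n=63
χ² = (5−5.71)²/5.71 + (7−6.29)²/6.29 + (25−24.29)²/24.29 + (26−26.71)²/26.71 = 0.2106
df = 1

test statistic = 0.211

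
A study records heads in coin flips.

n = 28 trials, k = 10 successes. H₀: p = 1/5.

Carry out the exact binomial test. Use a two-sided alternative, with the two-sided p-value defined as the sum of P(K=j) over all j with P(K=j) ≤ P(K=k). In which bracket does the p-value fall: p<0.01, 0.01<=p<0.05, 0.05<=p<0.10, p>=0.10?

p-value bracket: 0.05<=p<0.10

Exact binomial: n=28, k=10, p₀=1/5=0.2000
P(X=j) = C(n,j)·p₀^j·(1−p₀)^(n−j); p = Σ P(X=j) over j with P(X=j) ≤ P(X=10)
p-value (two-sided) = 0.05454
→ bracket: 0.05<=p<0.10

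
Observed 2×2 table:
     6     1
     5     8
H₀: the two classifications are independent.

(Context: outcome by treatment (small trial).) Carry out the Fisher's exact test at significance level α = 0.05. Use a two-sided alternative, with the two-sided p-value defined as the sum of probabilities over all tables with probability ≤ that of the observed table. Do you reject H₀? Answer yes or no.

reject H₀: no

Margins: r₁=7, r₂=13, c₁=11, c₂=9, n=20
p_obs = C(7,6)·C(13,5)/C(20,11); sum pmf over tables with pmf ≤ p_obs
p-value (two-sided) = 0.07028
At α=0.05: p ≥ α → fail to reject H₀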